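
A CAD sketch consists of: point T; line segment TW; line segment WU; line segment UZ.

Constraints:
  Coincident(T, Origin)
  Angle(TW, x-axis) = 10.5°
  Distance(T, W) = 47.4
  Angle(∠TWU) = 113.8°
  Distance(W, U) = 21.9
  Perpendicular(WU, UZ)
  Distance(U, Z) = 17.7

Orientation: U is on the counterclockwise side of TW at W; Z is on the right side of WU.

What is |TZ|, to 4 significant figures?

73.57

T is at the origin; TW runs at 10.5° with length 47.4, so W = 47.4·(cos 10.5°, sin 10.5°) = (46.61, 8.638). ∠TWU = 113.8°, so WU runs at 10.5° + (180° − 113.8°) = 76.70° from the x-axis; with |WU| = 21.9, U = W + 21.9·(cos 76.70°, sin 76.70°) = (51.64, 29.95). WU is perpendicular to UZ; with |UZ| = 17.7 on the right of WU, Z = U + 17.7·(0.9732, -0.2300) = (68.87, 25.88). Then |TZ| = |Z − T| = 73.57.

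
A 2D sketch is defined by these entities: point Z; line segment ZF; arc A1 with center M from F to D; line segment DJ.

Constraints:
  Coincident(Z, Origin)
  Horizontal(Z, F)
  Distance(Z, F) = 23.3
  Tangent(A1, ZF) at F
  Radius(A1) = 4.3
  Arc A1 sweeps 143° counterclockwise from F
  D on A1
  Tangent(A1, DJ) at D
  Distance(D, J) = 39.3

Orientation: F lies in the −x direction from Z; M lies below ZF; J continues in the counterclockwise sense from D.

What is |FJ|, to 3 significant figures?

42.6

On A1, F sits at bearing 90° from M; a 143° counterclockwise sweep puts D at bearing 233°, so D = M + 4.3·(cos 233°, sin 233°) = (-25.9, -7.73). The tangent condition forces MD to be normal to DJ, so DJ runs along (−sin 233°, cos 233°); with |DJ| = 39.3, J = (5.50, -31.4). Then |FJ| = |J − F| = 42.6.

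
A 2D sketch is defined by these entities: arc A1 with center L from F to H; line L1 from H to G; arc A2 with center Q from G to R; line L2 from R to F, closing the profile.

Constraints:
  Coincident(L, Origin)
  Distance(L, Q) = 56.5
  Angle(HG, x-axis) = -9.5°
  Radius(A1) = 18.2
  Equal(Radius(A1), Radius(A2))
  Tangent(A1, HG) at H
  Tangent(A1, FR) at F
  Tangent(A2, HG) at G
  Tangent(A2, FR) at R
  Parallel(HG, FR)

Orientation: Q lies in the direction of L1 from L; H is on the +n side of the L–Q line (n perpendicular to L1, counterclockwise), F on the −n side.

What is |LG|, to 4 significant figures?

59.36

The slot axis is L1's direction at -9.5°, so u = (cos -9.5°, sin -9.5°) = (0.9863, -0.1650) and n = (−sin -9.5°, cos -9.5°) = (0.1650, 0.9863). L is at the origin and Q lies 56.5 along u from L, so Q = 56.5·u = (55.73, -9.325). Tangency of A1 to both parallel lines with radius 18.2 puts H and F at L ± 18.2·n: H = (3.004, 17.95), F = (-3.004, -17.95). Equal radii place G and R the same way about Q: G = Q + 18.2·n = (58.73, 8.625), R = Q − 18.2·n = (52.72, -27.28). Then |LG| = |G − L| = 59.36.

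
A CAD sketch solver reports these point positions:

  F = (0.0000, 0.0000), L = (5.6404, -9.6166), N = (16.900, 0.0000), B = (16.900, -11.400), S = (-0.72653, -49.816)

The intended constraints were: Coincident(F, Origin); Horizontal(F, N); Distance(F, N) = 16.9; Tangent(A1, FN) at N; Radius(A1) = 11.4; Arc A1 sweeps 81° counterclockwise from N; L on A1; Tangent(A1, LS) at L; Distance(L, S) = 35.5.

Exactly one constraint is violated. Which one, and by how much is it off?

Distance(L, S) = 35.5 — off by 5.20.

F = (0.00, 0.00) ✓; F.y = 0.00, N.y = 0.00 ✓; |FN| = 16.90 ✓; ∠(BN, NF) = 90.00° ✓; |BN| = 11.40 ✓; bearing(B→L) − bearing(B→N) = 81.00° ✓; |BL| = 11.40 ✓; ∠(BL, LS) = 90.00° ✓; |LS| = 40.70 ✗.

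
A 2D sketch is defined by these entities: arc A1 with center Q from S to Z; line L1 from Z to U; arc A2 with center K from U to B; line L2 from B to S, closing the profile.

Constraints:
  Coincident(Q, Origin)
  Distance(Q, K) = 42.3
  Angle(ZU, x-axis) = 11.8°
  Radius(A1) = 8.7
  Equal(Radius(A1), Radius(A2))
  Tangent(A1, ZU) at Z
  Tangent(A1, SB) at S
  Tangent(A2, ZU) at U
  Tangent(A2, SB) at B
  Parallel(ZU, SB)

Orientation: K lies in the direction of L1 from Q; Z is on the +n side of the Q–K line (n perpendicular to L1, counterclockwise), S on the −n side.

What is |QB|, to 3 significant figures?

43.2

The slot axis is L1's direction at 11.8°, so u = (cos 11.8°, sin 11.8°) = (0.979, 0.204) and n = (−sin 11.8°, cos 11.8°) = (-0.204, 0.979). Q is at the origin and K lies 42.3 along u from Q, so K = 42.3·u = (41.4, 8.65). Tangency of A1 to both parallel lines with radius 8.7 puts Z and S at Q ± 8.7·n: Z = (-1.78, 8.52), S = (1.78, -8.52). Equal radii place U and B the same way about K: U = K + 8.7·n = (39.6, 17.2), B = K − 8.7·n = (43.2, 0.134). Then |QB| = |B − Q| = 43.2.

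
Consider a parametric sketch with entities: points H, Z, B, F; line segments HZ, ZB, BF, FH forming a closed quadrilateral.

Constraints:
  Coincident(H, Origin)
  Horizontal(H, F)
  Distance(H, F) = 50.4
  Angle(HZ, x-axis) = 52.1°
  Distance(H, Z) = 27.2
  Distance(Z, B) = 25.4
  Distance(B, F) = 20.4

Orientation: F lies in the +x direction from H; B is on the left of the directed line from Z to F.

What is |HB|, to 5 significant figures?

45.867

Checks: |ZB| = 25.40 ✓; |BF| = 20.40 ✓.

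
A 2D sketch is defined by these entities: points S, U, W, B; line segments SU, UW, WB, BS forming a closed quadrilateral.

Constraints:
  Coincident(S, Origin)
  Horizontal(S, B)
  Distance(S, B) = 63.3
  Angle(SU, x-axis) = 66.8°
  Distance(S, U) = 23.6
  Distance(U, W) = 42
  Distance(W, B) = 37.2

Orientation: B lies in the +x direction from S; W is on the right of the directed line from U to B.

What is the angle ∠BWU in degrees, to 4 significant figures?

94.39°

Checks: |UW| = 42.00 ✓; |WB| = 37.20 ✓.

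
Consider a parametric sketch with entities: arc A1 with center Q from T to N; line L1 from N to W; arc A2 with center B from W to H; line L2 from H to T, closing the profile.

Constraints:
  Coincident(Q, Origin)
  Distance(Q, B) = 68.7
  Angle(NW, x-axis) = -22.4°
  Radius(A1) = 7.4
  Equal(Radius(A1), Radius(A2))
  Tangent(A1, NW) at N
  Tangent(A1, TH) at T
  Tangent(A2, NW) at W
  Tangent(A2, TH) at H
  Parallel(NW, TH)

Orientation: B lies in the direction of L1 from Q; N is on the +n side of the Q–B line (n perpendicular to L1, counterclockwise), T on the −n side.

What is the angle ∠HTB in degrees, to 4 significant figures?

6.148°

Tangency of A1 to both parallel lines with radius 7.4 puts N and T at Q ± 7.4·n: N = (2.820, 6.842), T = (-2.820, -6.842). Equal radii place W and H the same way about B: W = B + 7.4·n = (66.34, -19.34), H = B − 7.4·n = (60.70, -33.02). Then cos ∠HTB = TH·TB / (|TH||TB|), giving 6.148°.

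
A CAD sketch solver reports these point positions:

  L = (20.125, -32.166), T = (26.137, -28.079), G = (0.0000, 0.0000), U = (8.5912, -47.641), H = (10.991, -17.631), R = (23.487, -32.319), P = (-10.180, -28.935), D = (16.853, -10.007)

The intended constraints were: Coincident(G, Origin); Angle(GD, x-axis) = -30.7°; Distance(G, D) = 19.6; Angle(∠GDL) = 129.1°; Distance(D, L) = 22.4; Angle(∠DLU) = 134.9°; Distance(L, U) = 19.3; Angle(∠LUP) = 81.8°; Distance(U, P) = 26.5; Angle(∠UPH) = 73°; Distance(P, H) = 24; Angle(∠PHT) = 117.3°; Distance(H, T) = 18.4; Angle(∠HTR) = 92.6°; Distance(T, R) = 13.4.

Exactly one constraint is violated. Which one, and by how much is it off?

Distance(T, R) = 13.4 — off by 8.40.

G = (0.00, 0.00) ✓; GD at -30.70° ✓; |GD| = 19.60 ✓; ∠GDL = 129.1° ✓; |DL| = 22.40 ✓; ∠DLU = 134.9° ✓; |LU| = 19.30 ✓; ∠LUP = 81.80° ✓; |UP| = 26.50 ✓; ∠UPH = 73.00° ✓; |PH| = 24.00 ✓; ∠PHT = 117.3° ✓; |HT| = 18.40 ✓; ∠HTR = 92.59° ✓; |TR| = 5.000 ✗.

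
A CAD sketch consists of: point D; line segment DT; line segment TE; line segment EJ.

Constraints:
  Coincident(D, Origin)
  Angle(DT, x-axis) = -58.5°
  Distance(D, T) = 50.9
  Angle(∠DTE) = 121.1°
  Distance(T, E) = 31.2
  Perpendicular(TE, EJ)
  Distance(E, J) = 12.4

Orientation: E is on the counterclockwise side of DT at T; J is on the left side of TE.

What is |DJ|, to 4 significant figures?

65.40

D is at the origin; DT runs at -58.5° with length 50.9, so T = 50.9·(cos -58.5°, sin -58.5°) = (26.60, -43.40). ∠DTE = 121.1°, so TE runs at -58.5° + (180° − 121.1°) = 0.4000° from the x-axis; with |TE| = 31.2, E = T + 31.2·(cos 0.4000°, sin 0.4000°) = (57.79, -43.18). TE is perpendicular to EJ; with |EJ| = 12.4 on the left of TE, J = E + 12.4·(-0.006981, 1.000) = (57.71, -30.78). Then |DJ| = |J − D| = 65.40.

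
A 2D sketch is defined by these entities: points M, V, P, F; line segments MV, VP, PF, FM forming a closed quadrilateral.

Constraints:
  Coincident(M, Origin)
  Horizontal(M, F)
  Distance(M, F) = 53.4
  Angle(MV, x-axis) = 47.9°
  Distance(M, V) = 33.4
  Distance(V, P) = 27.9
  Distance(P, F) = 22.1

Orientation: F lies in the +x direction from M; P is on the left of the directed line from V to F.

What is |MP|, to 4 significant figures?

54.70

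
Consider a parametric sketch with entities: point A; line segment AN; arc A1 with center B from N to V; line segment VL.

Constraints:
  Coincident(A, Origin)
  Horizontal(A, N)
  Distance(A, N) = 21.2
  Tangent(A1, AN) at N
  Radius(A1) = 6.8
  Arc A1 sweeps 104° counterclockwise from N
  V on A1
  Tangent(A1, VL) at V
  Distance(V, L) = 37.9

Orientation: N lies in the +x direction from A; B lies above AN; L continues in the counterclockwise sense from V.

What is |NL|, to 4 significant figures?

45.29

On A1, N sits at bearing -90° from B; a 104° counterclockwise sweep puts V at bearing 14°, so V = B + 6.8·(cos 14°, sin 14°) = (27.80, 8.445). Since A1 is tangent to VL there, BV ⟂ VL, so VL runs along (−sin 14°, cos 14°); with |VL| = 37.9, L = (18.63, 45.22). Then |NL| = |L − N| = 45.29.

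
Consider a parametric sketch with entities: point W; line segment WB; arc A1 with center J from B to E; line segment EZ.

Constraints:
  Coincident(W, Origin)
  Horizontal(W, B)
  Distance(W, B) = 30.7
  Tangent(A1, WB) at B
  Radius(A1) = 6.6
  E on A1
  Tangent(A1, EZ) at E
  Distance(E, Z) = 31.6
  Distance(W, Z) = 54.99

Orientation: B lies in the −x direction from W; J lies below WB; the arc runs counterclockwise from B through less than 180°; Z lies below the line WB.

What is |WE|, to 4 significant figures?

37.74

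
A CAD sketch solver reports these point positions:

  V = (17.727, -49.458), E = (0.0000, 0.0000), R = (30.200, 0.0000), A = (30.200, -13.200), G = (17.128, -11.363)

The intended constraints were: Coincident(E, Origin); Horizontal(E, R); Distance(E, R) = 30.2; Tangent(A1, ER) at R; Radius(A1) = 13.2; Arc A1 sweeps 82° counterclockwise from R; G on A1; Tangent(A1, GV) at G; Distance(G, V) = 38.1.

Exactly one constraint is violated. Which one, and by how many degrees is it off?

Tangent(A1, GV) at G — off by 8.90°.

E = (0.00, 0.00) ✓; E.y = 0.00, R.y = 0.00 ✓; |ER| = 30.20 ✓; ∠(AR, RE) = 90.00° ✓; |AR| = 13.20 ✓; bearing(A→G) − bearing(A→R) = 82.00° ✓; |AG| = 13.20 ✓; ∠(AG, GV) = 81.10° ✗; |GV| = 38.10 ✓.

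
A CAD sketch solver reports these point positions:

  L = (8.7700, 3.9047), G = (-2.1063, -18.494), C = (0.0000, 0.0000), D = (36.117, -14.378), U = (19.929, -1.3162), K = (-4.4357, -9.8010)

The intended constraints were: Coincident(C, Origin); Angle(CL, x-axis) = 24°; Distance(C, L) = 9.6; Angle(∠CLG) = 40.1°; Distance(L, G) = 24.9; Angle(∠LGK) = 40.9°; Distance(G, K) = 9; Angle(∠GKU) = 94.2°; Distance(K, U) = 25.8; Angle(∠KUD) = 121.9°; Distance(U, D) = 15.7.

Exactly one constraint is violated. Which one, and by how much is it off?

Distance(U, D) = 15.7 — off by 5.10.

C = (0.00, 0.00) ✓; CL at 24.00° ✓; |CL| = 9.600 ✓; ∠CLG = 40.10° ✓; |LG| = 24.90 ✓; ∠LGK = 40.90° ✓; |GK| = 9.000 ✓; ∠GKU = 94.20° ✓; |KU| = 25.80 ✓; ∠KUD = 121.9° ✓; |UD| = 20.80 ✗.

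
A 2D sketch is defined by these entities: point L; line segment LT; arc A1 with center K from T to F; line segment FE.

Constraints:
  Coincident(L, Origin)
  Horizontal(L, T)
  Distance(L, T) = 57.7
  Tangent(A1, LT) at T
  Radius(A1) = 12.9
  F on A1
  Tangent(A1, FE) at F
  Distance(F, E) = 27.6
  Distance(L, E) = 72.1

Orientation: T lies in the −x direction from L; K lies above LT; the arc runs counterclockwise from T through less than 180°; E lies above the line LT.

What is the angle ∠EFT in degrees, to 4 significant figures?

122.6°

L is at the origin; L and T share the same y with |LT| = 57.7 and T on the −x side, so T = (-57.70, 0.000). The tangent condition forces KT to be normal to LT, so K = T + (0, 12.9) = (-57.70, 12.90). Since KF ⟂ FE (tangency), |KE| = √(12.9² + 27.6²) = 30.47 regardless of where F sits on A1. So E lies on both circle(L, 72.1) and circle(K, 30.47); the above-LT intersection is E = (-57.60, 43.37). F is the foot of the tangent from E: F = (-46.00, 18.32).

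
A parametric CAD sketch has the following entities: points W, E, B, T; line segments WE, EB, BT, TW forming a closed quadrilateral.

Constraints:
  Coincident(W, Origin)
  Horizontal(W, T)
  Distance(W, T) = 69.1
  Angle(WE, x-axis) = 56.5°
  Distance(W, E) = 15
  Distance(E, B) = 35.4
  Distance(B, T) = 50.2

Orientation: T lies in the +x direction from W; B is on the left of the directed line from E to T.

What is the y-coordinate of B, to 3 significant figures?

36.3

Checks: |EB| = 35.40 ✓; |BT| = 50.20 ✓.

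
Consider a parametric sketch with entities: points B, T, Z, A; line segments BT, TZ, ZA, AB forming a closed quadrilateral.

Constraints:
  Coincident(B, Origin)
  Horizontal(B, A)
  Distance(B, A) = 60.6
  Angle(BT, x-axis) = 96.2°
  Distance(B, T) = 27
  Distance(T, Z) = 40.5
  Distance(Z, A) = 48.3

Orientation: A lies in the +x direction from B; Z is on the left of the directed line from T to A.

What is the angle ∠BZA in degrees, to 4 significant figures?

72.49°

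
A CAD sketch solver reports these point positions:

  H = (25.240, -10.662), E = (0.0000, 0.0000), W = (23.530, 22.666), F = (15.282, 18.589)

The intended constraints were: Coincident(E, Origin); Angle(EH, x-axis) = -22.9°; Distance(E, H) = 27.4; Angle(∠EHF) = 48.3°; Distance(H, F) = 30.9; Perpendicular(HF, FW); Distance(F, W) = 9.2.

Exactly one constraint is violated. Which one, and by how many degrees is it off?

Perpendicular(HF, FW) — off by 7.50°.

E = (0.00, 0.00) ✓; EH at -22.90° ✓; |EH| = 27.40 ✓; ∠EHF = 48.30° ✓; |HF| = 30.90 ✓; ∠(HF, FW) = 82.50° ✗; |FW| = 9.201 ✓.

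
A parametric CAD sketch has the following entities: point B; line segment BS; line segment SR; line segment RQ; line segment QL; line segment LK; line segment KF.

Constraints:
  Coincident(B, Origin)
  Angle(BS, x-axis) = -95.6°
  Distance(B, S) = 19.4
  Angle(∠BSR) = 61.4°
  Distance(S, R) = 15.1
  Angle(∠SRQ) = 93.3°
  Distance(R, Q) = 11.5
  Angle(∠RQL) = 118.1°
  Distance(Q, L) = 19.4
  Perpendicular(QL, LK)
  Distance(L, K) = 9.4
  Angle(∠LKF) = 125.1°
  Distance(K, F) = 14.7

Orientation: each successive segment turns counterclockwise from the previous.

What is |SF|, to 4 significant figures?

0.1873

B is at the origin; BS runs at -95.6° with length 19.4, so S = (-1.893, -19.31). ∠BSR = 61.4° gives SR at 23.00° from the x-axis; with |SR| = 15.1, R = (12.01, -13.41). ∠SRQ = 93.3° gives RQ at 109.7° from the x-axis; with |RQ| = 11.5, Q = (8.130, -2.580). ∠RQL = 118.1° gives QL at 171.6° from the x-axis; with |QL| = 19.4, L = (-11.06, 0.2536). The perpendicularity gives LK at right angles to QL, so LK runs at -98.40°; with |LK| = 9.4, K = (-12.44, -9.046). ∠LKF = 125.1° gives KF at -43.50° from the x-axis; with |KF| = 14.7, F = (-1.772, -19.16). Then |SF| = |F − S| = 0.1873.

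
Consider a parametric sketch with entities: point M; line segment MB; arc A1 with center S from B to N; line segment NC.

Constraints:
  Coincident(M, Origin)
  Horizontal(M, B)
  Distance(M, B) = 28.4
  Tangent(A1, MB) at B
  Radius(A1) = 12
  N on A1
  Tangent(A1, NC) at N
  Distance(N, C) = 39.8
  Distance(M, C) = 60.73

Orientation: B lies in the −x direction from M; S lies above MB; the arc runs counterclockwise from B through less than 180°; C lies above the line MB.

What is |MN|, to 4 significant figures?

22.97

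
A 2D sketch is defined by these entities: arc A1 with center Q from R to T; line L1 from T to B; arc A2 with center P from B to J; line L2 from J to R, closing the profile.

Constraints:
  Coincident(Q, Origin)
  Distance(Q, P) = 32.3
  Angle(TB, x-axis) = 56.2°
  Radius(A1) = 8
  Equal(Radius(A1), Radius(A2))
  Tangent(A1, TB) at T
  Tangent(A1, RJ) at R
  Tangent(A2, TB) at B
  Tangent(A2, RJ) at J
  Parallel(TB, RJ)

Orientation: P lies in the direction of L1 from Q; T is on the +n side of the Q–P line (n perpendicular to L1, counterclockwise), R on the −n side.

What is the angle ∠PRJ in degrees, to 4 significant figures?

13.91°

Tangency of A1 to both parallel lines with radius 8.0 puts T and R at Q ± 8.0·n: T = (-6.648, 4.450), R = (6.648, -4.450). Equal radii place B and J the same way about P: B = P + 8.0·n = (11.32, 31.29), J = P − 8.0·n = (24.62, 22.39). Then cos ∠PRJ = RP·RJ / (|RP||RJ|), giving 13.91°.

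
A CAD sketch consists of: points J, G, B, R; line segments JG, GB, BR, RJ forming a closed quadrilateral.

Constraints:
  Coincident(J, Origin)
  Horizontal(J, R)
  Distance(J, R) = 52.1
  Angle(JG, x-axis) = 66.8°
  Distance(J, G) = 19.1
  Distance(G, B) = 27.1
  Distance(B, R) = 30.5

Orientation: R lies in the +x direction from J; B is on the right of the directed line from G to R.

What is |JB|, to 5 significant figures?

22.697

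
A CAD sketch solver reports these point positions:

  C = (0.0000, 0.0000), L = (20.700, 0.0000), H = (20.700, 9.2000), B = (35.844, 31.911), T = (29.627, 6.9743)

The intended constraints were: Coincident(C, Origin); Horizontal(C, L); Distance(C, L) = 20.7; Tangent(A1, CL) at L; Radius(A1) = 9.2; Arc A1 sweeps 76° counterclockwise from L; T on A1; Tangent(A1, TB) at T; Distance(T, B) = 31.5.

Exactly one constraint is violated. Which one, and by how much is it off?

Distance(T, B) = 31.5 — off by 5.80.

C = (0.00, 0.00) ✓; C.y = 0.00, L.y = 0.00 ✓; |CL| = 20.70 ✓; ∠(HL, LC) = 90.00° ✓; |HL| = 9.200 ✓; bearing(H→T) − bearing(H→L) = 76.00° ✓; |HT| = 9.200 ✓; ∠(HT, TB) = 90.00° ✓; |TB| = 25.70 ✗.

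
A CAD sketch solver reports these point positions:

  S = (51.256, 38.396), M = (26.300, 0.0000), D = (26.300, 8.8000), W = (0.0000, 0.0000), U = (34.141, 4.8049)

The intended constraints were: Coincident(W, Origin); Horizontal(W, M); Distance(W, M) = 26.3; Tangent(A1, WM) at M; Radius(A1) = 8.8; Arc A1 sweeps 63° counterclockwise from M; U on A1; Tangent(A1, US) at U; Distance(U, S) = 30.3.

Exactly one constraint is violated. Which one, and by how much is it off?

Distance(U, S) = 30.3 — off by 7.40.

W = (0.00, 0.00) ✓; W.y = 0.00, M.y = 0.00 ✓; |WM| = 26.30 ✓; ∠(DM, MW) = 90.00° ✓; |DM| = 8.800 ✓; bearing(D→U) − bearing(D→M) = 63.00° ✓; |DU| = 8.800 ✓; ∠(DU, US) = 90.00° ✓; |US| = 37.70 ✗.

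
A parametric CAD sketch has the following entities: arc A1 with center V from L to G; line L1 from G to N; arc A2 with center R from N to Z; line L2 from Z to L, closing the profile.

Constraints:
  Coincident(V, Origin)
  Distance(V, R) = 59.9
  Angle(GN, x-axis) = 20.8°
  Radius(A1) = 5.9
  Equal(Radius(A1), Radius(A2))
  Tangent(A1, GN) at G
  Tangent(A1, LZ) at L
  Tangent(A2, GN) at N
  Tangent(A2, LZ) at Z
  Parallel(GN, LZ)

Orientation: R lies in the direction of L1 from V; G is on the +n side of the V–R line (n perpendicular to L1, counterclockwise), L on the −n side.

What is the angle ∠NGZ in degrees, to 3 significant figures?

11.1°

The slot axis is L1's direction at 20.8°, so u = (cos 20.8°, sin 20.8°) = (0.935, 0.355) and n = (−sin 20.8°, cos 20.8°) = (-0.355, 0.935). V is at the origin and R lies 59.9 along u from V, so R = 59.9·u = (56.0, 21.3). Tangency of A1 to both parallel lines with radius 5.9 puts G and L at V ± 5.9·n: G = (-2.10, 5.52), L = (2.10, -5.52). Equal radii place N and Z the same way about R: N = R + 5.9·n = (53.9, 26.8), Z = R − 5.9·n = (58.1, 15.8). Then cos ∠NGZ = GN·GZ / (|GN||GZ|), giving 11.1°.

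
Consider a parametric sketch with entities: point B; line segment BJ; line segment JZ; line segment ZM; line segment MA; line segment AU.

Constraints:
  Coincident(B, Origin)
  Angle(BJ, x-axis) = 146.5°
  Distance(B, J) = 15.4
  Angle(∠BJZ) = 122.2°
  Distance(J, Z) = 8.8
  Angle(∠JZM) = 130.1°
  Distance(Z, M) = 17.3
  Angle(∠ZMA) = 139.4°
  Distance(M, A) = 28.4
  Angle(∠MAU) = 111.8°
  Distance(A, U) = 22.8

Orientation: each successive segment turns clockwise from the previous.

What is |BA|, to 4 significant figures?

39.96

B is at the origin; BJ runs at 146.5° with length 15.4, so J = (-12.84, 8.500). ∠BJZ = 122.2° gives JZ at 88.70° from the x-axis; with |JZ| = 8.8, Z = (-12.64, 17.30). ∠JZM = 130.1° gives ZM at 38.80° from the x-axis; with |ZM| = 17.3, M = (0.8404, 28.14). ∠ZMA = 139.4° gives MA at -1.800° from the x-axis; with |MA| = 28.4, A = (29.23, 27.25). Then |BA| = |A − B| = 39.96.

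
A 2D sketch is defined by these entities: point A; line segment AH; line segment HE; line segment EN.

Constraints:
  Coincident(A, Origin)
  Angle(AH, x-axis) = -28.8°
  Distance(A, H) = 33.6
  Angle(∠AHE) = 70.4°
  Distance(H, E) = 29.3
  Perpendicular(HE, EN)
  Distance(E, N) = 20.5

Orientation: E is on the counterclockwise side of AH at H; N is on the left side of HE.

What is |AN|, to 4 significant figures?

21.20

∠AHE = 70.4°, so HE runs at -28.8° + (180° − 70.4°) = 80.80° from the x-axis; with |HE| = 29.3, E = H + 29.3·(cos 80.80°, sin 80.80°) = (34.13, 12.74). HE is perpendicular to EN; with |EN| = 20.5 on the left of HE, N = E + 20.5·(-0.9871, 0.1599) = (13.89, 16.01). Then |AN| = |N − A| = 21.20.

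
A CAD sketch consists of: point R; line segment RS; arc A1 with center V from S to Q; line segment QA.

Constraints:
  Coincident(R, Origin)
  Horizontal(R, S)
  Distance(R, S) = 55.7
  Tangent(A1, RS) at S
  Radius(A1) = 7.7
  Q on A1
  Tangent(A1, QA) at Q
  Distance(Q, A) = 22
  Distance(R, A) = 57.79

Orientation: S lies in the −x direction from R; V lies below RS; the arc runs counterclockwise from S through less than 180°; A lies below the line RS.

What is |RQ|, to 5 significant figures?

63.171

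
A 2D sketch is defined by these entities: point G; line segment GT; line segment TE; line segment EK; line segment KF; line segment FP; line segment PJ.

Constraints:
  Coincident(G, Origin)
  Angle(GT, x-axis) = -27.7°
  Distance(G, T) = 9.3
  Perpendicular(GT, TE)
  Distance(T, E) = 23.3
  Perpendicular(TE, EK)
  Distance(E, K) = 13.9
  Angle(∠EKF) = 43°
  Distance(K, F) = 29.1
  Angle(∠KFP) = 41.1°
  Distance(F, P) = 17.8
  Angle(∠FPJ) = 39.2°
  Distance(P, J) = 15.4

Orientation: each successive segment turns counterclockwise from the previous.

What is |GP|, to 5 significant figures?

25.852

G is at the origin; GT runs at -27.7° with length 9.3, so T = (8.2342, -4.3230). GT ⟂ TE, so TE runs at 62.300°; with |TE| = 23.3, E = (19.065, 16.307). TE is perpendicular to EK, so EK runs at 152.30°; with |EK| = 13.9, K = (6.7580, 22.768). ∠EKF = 43.0° gives KF at -70.700° from the x-axis; with |KF| = 29.1, F = (16.376, -4.6967). ∠KFP = 41.1° gives FP at 68.200° from the x-axis; with |FP| = 17.8, P = (22.986, 11.830). Then |GP| = |P − G| = 25.852.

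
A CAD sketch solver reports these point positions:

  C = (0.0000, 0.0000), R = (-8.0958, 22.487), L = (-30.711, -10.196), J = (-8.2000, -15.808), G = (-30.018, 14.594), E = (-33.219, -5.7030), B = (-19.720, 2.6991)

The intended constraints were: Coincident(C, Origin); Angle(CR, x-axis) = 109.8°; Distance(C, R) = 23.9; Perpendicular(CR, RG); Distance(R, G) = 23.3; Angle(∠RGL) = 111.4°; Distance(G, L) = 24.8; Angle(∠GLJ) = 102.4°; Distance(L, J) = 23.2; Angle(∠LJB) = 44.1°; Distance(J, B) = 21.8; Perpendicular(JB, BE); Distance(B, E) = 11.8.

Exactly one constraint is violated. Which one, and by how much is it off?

Distance(B, E) = 11.8 — off by 4.10.

C = (0.00, 0.00) ✓; CR at 109.8° ✓; |CR| = 23.90 ✓; ∠(CR, RG) = 90.00° ✓; |RG| = 23.30 ✓; ∠RGL = 111.4° ✓; |GL| = 24.80 ✓; ∠GLJ = 102.4° ✓; |LJ| = 23.20 ✓; ∠LJB = 44.10° ✓; |JB| = 21.80 ✓; ∠(JB, BE) = 90.00° ✓; |BE| = 15.90 ✗.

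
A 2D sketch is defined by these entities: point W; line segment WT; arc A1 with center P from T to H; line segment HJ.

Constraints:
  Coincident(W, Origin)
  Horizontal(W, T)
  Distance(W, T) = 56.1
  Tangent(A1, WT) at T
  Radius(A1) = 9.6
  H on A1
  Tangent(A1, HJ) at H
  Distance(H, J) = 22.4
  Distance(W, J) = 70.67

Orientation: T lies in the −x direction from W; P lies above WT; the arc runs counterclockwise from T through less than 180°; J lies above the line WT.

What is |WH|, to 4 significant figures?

50.98

W is at the origin; W and T share the same y with |WT| = 56.1 and T on the −x side, so T = (-56.10, 0.000). The tangent condition forces PT to be normal to WT, so P = T + (0, 9.6) = (-56.10, 9.600). Since PH ⟂ HJ (tangency), |PJ| = √(9.6² + 22.4²) = 24.37 regardless of where H sits on A1. So J lies on both circle(W, 70.67) and circle(P, 24.37); the above-WT intersection is J = (-62.42, 33.14). H is the foot of the tangent from J: H = (-48.56, 15.54).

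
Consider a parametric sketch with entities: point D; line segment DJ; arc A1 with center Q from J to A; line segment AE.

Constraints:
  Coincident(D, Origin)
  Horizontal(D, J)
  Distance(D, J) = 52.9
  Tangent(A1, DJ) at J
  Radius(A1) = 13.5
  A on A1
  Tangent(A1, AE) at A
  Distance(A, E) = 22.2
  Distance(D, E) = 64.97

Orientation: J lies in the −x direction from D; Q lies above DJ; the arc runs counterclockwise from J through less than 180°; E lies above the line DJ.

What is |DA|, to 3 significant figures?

45.6

D is at the origin; DJ is horizontal with |DJ| = 52.9 and J on the −x side, so J = (-52.9, 0.00). Tangency of A1 to DJ means the radius QJ is perpendicular to DJ, so Q = J + (0, 13.5) = (-52.9, 13.5). Since QA ⟂ AE (tangency), |QE| = √(13.5² + 22.2²) = 26.0 regardless of where A sits on A1. So E lies on both circle(D, 64.97) and circle(Q, 26.0); the above-DJ intersection is E = (-51.6, 39.5). A is the foot of the tangent from E: A = (-41.0, 19.9).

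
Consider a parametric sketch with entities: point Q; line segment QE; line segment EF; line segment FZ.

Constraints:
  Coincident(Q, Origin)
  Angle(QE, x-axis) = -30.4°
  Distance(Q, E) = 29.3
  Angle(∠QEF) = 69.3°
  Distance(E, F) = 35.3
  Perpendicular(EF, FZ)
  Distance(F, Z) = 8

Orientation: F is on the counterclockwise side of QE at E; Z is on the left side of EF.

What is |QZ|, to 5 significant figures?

31.605

Q is at the origin; QE runs at -30.4° with length 29.3, so E = 29.3·(cos -30.4°, sin -30.4°) = (25.272, -14.827). ∠QEF = 69.3°, so EF runs at -30.4° + (180° − 69.3°) = 80.300° from the x-axis; with |EF| = 35.3, F = E + 35.3·(cos 80.300°, sin 80.300°) = (31.219, 19.969). EF ⟂ FZ; with |FZ| = 8.0 on the left of EF, Z = F + 8.0·(-0.98570, 0.16849) = (23.334, 21.316). Then |QZ| = |Z − Q| = 31.605.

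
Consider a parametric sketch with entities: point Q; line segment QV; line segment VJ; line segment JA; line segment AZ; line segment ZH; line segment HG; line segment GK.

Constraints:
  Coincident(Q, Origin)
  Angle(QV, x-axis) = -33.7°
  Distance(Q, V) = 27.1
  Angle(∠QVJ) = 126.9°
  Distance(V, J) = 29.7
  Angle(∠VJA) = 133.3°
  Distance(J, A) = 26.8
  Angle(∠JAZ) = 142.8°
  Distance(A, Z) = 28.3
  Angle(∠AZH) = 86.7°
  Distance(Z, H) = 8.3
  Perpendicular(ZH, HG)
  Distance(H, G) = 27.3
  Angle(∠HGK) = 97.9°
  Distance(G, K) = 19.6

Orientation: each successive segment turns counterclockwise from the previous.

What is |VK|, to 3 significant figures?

63.1

Q is at the origin; QV runs at -33.7° with length 27.1, so V = (22.5, -15.0). ∠QVJ = 126.9° gives VJ at 19.4° from the x-axis; with |VJ| = 29.7, J = (50.6, -5.17). ∠VJA = 133.3° gives JA at 66.1° from the x-axis; with |JA| = 26.8, A = (61.4, 19.3). ∠JAZ = 142.8° gives AZ at 103° from the x-axis; with |AZ| = 28.3, Z = (54.9, 46.9). ∠AZH = 86.7° gives ZH at -163° from the x-axis; with |ZH| = 8.3, H = (47.0, 44.5). ZH ⟂ HG, so HG runs at -73.4°; with |HG| = 27.3, G = (54.8, 18.3). ∠HGK = 97.9° gives GK at 8.70° from the x-axis; with |GK| = 19.6, K = (74.1, 21.3). Then |VK| = |K − V| = 63.1.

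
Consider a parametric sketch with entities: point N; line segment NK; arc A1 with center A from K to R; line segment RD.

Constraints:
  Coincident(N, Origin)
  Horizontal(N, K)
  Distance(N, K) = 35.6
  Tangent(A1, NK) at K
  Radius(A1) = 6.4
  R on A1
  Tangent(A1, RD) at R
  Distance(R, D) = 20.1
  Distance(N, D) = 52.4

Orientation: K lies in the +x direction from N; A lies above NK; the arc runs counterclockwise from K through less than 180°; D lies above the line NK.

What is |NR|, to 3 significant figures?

42.1

N is at the origin; N and K share the same y with |NK| = 35.6 and K on the +x side, so K = (35.6, 0.00). Tangency of A1 to NK means the radius AK is perpendicular to NK, so A = K + (0, 6.4) = (35.6, 6.40). Since AR ⟂ RD (tangency), |AD| = √(6.4² + 20.1²) = 21.1 regardless of where R sits on A1. So D lies on both circle(N, 52.4) and circle(A, 21.1); the above-NK intersection is D = (46.3, 24.6). R is the foot of the tangent from D: R = (41.8, 4.99).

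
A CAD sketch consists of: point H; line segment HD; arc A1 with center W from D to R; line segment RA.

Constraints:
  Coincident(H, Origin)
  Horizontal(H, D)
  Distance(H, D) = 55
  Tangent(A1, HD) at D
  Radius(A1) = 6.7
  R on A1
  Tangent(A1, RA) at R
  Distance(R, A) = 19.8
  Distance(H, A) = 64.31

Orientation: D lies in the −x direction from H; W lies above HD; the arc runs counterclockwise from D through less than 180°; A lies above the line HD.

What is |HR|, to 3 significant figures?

50.0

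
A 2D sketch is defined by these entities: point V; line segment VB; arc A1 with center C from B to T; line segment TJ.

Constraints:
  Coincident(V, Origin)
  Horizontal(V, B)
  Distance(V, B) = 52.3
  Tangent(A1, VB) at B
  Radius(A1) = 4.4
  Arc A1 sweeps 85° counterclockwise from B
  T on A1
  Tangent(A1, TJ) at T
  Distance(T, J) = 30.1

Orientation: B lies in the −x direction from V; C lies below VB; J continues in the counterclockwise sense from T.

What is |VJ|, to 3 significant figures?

68.4

V is at the origin; VB is horizontal with |VB| = 52.3 and B on the −x side, so B = (-52.3, 0.00). A1 meets VB tangentially, so CB is at right angles to VB, so C = B + (0, -4.4) = (-52.3, -4.40). On A1, B sits at bearing 90° from C; an 85° counterclockwise sweep puts T at bearing 175°, so T = C + 4.4·(cos 175°, sin 175°) = (-56.7, -4.02). Tangency of A1 to TJ means the radius CT is perpendicular to TJ, so TJ runs along (−sin 175°, cos 175°); with |TJ| = 30.1, J = (-59.3, -34.0). Then |VJ| = |J − V| = 68.4.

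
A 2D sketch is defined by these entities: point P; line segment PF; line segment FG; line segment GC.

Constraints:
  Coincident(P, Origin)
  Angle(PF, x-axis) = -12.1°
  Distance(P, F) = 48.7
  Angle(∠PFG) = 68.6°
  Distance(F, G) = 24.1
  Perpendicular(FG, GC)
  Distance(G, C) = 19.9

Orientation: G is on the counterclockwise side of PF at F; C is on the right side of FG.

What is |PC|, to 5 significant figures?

65.549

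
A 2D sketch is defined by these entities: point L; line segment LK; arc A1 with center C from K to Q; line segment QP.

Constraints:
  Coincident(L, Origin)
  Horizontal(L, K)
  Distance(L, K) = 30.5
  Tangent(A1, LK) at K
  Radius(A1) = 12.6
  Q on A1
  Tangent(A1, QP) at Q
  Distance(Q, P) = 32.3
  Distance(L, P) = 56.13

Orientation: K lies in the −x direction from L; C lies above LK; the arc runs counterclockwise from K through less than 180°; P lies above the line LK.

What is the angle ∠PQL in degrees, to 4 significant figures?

153.3°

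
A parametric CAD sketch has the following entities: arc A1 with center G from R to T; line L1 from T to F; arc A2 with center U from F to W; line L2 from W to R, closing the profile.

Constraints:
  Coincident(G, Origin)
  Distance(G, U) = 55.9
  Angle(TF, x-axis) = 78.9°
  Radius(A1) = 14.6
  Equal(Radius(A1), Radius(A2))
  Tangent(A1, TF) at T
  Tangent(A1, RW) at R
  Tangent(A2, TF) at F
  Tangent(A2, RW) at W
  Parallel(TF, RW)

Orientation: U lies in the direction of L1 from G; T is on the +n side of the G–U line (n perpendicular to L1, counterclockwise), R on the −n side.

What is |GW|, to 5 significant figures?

57.775

Tangency of A1 to both parallel lines with radius 14.6 puts T and R at G ± 14.6·n: T = (-14.327, 2.8108), R = (14.327, -2.8108). Equal radii place F and W the same way about U: F = U + 14.6·n = (-3.5649, 57.665), W = U − 14.6·n = (25.089, 52.043). Then |GW| = |W − G| = 57.775.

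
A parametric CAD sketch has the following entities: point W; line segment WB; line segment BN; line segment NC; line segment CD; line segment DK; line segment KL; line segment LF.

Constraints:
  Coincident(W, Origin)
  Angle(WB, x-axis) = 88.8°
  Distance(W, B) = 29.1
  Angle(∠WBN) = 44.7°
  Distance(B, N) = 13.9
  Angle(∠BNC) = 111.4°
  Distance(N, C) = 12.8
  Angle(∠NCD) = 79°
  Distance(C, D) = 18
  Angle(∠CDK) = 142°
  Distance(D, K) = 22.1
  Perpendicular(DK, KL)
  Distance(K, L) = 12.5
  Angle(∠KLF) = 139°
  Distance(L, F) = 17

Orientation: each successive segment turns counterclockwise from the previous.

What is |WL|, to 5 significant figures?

42.875

W is at the origin; WB runs at 88.8° with length 29.1, so B = (0.60942, 29.094). ∠WBN = 44.7° gives BN at -135.90° from the x-axis; with |BN| = 13.9, N = (-9.3725, 19.420). ∠BNC = 111.4° gives NC at -67.300° from the x-axis; with |NC| = 12.8, C = (-4.4329, 7.6119). ∠NCD = 79.0° gives CD at 33.700° from the x-axis; with |CD| = 18.0, D = (10.542, 17.599). ∠CDK = 142.0° gives DK at 71.700° from the x-axis; with |DK| = 22.1, K = (17.481, 38.581). DK is perpendicular to KL, so KL runs at 161.70°; with |KL| = 12.5, L = (5.6137, 42.506). Then |WL| = |L − W| = 42.875.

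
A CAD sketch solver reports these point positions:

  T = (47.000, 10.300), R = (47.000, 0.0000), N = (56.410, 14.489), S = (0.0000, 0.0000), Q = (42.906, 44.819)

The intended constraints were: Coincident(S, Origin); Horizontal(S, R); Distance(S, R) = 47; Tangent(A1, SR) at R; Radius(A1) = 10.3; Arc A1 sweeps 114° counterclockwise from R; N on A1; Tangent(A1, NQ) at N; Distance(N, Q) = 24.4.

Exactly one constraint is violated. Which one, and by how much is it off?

Distance(N, Q) = 24.4 — off by 8.80.

S = (0.00, 0.00) ✓; S.y = 0.00, R.y = 0.00 ✓; |SR| = 47.00 ✓; ∠(TR, RS) = 90.00° ✓; |TR| = 10.30 ✓; bearing(T→N) − bearing(T→R) = 114.0° ✓; |TN| = 10.30 ✓; ∠(TN, NQ) = 90.00° ✓; |NQ| = 33.20 ✗.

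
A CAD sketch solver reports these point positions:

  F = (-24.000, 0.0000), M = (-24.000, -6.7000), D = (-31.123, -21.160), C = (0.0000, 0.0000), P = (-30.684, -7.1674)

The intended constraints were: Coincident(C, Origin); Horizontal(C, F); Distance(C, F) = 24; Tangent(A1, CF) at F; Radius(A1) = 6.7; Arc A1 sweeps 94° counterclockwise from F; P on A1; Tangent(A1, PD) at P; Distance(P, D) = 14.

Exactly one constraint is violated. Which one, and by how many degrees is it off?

Tangent(A1, PD) at P — off by 5.80°.

C = (0.00, 0.00) ✓; C.y = 0.00, F.y = 0.00 ✓; |CF| = 24.00 ✓; ∠(MF, FC) = 90.00° ✓; |MF| = 6.700 ✓; bearing(M→P) − bearing(M→F) = 94.00° ✓; |MP| = 6.700 ✓; ∠(MP, PD) = 95.80° ✗; |PD| = 14.00 ✓.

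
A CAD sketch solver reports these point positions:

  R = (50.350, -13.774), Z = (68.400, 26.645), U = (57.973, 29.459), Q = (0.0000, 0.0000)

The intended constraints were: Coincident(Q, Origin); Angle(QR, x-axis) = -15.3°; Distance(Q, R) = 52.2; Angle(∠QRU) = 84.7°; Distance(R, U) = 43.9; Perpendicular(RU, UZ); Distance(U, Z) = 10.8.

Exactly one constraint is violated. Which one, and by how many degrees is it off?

Perpendicular(RU, UZ) — off by 5.10°.

Q = (0.00, 0.00) ✓; QR at -15.30° ✓; |QR| = 52.20 ✓; ∠QRU = 84.70° ✓; |RU| = 43.90 ✓; ∠(RU, UZ) = 95.10° ✗; |UZ| = 10.80 ✓.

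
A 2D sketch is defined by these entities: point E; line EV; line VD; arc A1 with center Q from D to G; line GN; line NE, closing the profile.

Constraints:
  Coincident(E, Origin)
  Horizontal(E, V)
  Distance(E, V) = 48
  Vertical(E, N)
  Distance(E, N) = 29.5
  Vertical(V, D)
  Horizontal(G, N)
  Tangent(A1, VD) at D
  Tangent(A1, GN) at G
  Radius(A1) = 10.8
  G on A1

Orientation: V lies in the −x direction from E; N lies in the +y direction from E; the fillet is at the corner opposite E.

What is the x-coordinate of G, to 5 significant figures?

-37.200

The virtual corner opposite E is at (-48.000, 29.500). Since A1 is tangent to VD there, QD ⟂ VD and the tangent condition forces QG to be normal to GN, with radius 10.8, so the center Q sits 10.8 in from both sides at Q = (-37.200, 18.700). That places the tangent points at D = (-48.000, 18.700) on VD and G = (-37.200, 29.500) on GN. So G.x = -37.200.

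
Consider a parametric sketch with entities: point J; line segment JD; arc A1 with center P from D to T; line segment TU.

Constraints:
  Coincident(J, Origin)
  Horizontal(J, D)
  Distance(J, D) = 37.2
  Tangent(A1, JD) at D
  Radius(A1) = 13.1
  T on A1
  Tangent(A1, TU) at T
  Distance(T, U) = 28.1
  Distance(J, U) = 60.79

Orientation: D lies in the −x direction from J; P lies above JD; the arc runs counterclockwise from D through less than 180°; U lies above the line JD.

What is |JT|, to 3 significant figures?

33.4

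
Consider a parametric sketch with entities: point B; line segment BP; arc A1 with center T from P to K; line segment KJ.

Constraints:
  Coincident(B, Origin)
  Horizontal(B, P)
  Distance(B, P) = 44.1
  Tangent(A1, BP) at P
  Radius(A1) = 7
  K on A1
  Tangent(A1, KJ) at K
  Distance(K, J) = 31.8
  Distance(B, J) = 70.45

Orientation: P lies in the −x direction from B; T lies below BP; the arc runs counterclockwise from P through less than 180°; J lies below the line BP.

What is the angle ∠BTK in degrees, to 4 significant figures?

151.4°

Checks: |TK| = 7.000 ✓; ∠(TK, KJ) = 90.00° ✓; |KJ| = 31.80 ✓; |BJ| = 70.45 ✓.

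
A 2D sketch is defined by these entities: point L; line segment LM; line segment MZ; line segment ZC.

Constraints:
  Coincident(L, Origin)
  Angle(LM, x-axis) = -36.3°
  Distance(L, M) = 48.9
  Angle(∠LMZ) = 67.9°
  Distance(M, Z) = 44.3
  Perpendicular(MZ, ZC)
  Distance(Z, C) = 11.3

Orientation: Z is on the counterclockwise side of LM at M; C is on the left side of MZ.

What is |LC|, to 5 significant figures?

42.749

∠LMZ = 67.9°, so MZ runs at -36.3° + (180° − 67.9°) = 75.800° from the x-axis; with |MZ| = 44.3, Z = M + 44.3·(cos 75.800°, sin 75.800°) = (50.277, 13.997). MZ is perpendicular to ZC; with |ZC| = 11.3 on the left of MZ, C = Z + 11.3·(-0.96945, 0.24531) = (39.322, 16.769). Then |LC| = |C − L| = 42.749.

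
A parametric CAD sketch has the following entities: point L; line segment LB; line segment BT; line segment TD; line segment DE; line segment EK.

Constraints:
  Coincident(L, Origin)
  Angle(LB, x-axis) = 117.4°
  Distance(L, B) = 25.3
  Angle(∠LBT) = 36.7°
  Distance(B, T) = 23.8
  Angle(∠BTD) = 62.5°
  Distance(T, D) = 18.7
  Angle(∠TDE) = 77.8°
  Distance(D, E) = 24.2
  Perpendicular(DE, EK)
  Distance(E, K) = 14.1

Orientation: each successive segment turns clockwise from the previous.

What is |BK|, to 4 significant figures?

11.19

∠TDE = 77.8° gives DE at 114.4° from the x-axis; with |DE| = 24.2, E = (-15.24, 22.95). DE ⟂ EK, so EK runs at 24.40°; with |EK| = 14.1, K = (-2.403, 28.78). Then |BK| = |K − B| = 11.19.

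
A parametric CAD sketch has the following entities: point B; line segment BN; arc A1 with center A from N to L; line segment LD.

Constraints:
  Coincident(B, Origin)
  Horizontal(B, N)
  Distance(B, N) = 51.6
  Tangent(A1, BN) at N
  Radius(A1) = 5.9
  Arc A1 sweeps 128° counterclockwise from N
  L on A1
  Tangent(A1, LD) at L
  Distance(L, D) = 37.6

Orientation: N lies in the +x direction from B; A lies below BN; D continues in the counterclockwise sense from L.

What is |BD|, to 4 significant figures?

80.30

B is at the origin; B and N share the same y with |BN| = 51.6 and N on the +x side, so N = (51.60, 0.000). The tangent condition forces AN to be normal to BN, so A = N + (0, -5.9) = (51.60, -5.900). On A1, N sits at bearing 90° from A; a 128° counterclockwise sweep puts L at bearing 218°, so L = A + 5.9·(cos 218°, sin 218°) = (46.95, -9.532). Tangency of A1 to LD means the radius AL is perpendicular to LD, so LD runs along (−sin 218°, cos 218°); with |LD| = 37.6, D = (70.10, -39.16). Then |BD| = |D − B| = 80.30.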